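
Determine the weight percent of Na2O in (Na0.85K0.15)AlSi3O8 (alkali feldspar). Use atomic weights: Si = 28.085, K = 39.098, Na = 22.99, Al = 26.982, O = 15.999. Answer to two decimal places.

9.95 wt%

M((Na0.85K0.15)AlSi3O8) = 264.635 g/mol; M(Na2O) = 61.979 g/mol.
Moles Na2O per formula unit = 0.85 Na ÷ 2 = 0.4250.
Na2O fraction = (0.4250 × 61.979) / 264.635 = 26.341/264.635 = 0.0995.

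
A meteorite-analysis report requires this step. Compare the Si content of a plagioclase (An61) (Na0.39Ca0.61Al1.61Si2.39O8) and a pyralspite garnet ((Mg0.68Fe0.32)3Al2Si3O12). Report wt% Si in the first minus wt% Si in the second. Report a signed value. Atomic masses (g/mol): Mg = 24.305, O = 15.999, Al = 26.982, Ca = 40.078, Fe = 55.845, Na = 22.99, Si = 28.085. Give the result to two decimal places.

5.24 percentage points

M(Na0.39Ca0.61Al1.61Si2.39O8) = 271.970 g/mol, so wt% Si = 67.123/271.970 × 100 = 24.68%.
M((Mg0.68Fe0.32)3Al2Si3O12) = 433.400 g/mol, so wt% Si = 84.255/433.400 × 100 = 19.44%.
24.68 − 19.44 = 5.24 pp.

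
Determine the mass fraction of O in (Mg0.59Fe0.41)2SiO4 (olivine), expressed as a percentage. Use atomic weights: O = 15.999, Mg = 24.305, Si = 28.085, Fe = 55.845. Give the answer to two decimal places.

38.42 wt%

M((Mg0.59Fe0.41)2SiO4) = 166.554 g/mol.
O contributes 4 × 15.999 = 63.996 g per mole.
63.996/166.554 = 0.3842 → 38.42%.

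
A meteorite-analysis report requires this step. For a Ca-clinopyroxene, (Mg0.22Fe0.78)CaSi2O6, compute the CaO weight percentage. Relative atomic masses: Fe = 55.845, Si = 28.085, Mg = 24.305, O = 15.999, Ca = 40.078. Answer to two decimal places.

23.25 wt%

Formula mass = 241.148 g/mol.
1 Ca → 1.0000 mol CaO per formula unit; M(CaO) = 56.077, so CaO mass = 56.077 g.
56.077/241.148 × 100 = 23.25 wt%.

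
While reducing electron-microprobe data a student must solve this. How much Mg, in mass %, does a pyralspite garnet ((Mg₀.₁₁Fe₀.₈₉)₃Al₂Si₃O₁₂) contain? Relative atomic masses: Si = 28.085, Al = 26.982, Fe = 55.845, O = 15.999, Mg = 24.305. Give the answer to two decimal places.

Molar mass of (Mg₀.₁₁Fe₀.₈₉)₃Al₂Si₃O₁₂: 0.33*24.305 + 2.67*55.845 + 2*26.982 + 3*28.085 + 12*15.999 = 487.334 g/mol.
Mass of Mg per formula unit: 0.33 × 24.305 = 8.021 g.
Weight fraction Mg = 8.021 / 487.334 = 0.0165.

1.65 mass %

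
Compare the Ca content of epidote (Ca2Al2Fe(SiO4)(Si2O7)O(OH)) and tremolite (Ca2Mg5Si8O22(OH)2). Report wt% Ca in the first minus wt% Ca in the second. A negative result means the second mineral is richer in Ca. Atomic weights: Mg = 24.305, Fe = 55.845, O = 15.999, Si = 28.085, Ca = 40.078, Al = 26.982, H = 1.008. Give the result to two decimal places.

6.72 percentage points

M(Ca2Al2Fe(SiO4)(Si2O7)O(OH)) = 483.215 g/mol, so wt% Ca = 80.156/483.215 × 100 = 16.59%.
M(Ca2Mg5Si8O22(OH)2) = 812.353 g/mol, so wt% Ca = 80.156/812.353 × 100 = 9.87%.
16.59 − 9.87 = 6.72 pp.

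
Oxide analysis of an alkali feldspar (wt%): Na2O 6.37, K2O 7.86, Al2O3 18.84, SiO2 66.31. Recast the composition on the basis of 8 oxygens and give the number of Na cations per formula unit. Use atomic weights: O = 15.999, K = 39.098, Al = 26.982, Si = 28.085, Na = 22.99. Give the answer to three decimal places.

Na2O: 6.37/61.979 = 0.10278 mol → 0.20556 mol Na, 0.10278 mol O.
K2O: 7.86/94.195 = 0.08344 mol → 0.16688 mol K, 0.08344 mol O.
Al2O3: 18.84/101.961 = 0.18478 mol → 0.36956 mol Al, 0.55434 mol O.
SiO2: 66.31/60.083 = 1.10364 mol → 1.10364 mol Si, 2.20728 mol O.
Total oxygen = 2.94784 mol. Normalization factor = 8/2.94784 = 2.71385.
Na per 8 O = 0.20556 × 2.71385 = 0.558.

0.558 Na apfu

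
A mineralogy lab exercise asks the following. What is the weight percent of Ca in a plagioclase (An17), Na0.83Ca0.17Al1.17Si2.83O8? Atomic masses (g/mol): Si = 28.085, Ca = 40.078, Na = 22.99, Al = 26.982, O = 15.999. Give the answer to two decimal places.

2.57 weight percent

Formula mass = 0.83*22.99 + 0.17*40.078 + 1.17*26.982 + 2.83*28.085 + 8*15.999 = 264.936 g/mol, of which 6.813 g is Ca.
So Ca makes up 6.813/264.936 = 0.0257 of the mass, i.e. 2.57%.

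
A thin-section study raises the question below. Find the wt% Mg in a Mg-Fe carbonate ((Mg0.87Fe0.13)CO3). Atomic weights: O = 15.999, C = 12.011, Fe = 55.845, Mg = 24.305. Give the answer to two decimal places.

23.92 mass %

Molar mass of (Mg0.87Fe0.13)CO3: 0.87×24.305 + 0.13×55.845 + 1×12.011 + 3×15.999 = 88.413 g/mol.
Mass of Mg per formula unit: 0.87 × 24.305 = 21.145 g.
Weight fraction Mg = 21.145 / 88.413 = 0.2392.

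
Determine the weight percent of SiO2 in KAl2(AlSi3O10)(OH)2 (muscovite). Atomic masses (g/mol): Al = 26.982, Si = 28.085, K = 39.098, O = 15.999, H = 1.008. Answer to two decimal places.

45.25 wt%

M(KAl2(AlSi3O10)(OH)2) = 398.303 g/mol; M(SiO2) = 60.083 g/mol.
Moles SiO2 per formula unit = 3 Si ÷ 1 = 3.0000.
SiO2 fraction = (3.0000 × 60.083) / 398.303 = 180.249/398.303 = 0.4525.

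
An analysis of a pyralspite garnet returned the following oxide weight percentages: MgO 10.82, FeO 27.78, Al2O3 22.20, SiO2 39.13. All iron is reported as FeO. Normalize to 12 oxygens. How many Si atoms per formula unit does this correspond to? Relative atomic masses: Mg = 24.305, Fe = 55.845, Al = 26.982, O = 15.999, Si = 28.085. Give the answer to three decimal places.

2.993 Si apfu

MgO (M=40.304): mol = 0.26846; Mg = 0.26846, O = 0.26846.
FeO (M=71.844): mol = 0.38667; Fe = 0.38667, O = 0.38667.
Al2O3 (M=101.961): mol = 0.21773; Al = 0.43546, O = 0.65319.
SiO2 (M=60.083): mol = 0.65127; Si = 0.65127, O = 1.30254.
ΣO = 2.61086; factor = 12/ΣO = 4.59619.
Si apfu = 0.65127 × 4.59619 = 2.993.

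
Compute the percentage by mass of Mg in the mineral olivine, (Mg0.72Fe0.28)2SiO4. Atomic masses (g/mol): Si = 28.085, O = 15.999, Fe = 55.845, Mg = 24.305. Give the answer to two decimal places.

M((Mg0.72Fe0.28)2SiO4) = 158.353 g/mol.
Mg contributes 1.44 × 24.305 = 34.999 g per mole.
34.999/158.353 = 0.2210 → 22.10%.

22.10 mass %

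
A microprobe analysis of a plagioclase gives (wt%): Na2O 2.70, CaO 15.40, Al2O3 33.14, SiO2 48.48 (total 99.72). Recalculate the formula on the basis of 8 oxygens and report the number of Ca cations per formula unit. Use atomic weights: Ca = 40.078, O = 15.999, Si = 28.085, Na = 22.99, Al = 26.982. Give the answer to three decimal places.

Na2O: 2.70/61.979 = 0.04356 mol → 0.08712 mol Na, 0.04356 mol O.
CaO: 15.40/56.077 = 0.27462 mol → 0.27462 mol Ca, 0.27462 mol O.
Al2O3: 33.14/101.961 = 0.32503 mol → 0.65006 mol Al, 0.97509 mol O.
SiO2: 48.48/60.083 = 0.80688 mol → 0.80688 mol Si, 1.61376 mol O.
Total oxygen = 2.90703 mol. Normalization factor = 8/2.90703 = 2.75195.
Ca per 8 O = 0.27462 × 2.75195 = 0.756.

0.756 Ca apfu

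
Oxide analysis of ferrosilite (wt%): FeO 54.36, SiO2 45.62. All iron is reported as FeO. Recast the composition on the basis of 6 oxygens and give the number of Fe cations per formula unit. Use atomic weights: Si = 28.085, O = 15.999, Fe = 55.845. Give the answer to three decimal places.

54.36 wt% FeO ÷ 71.844 g/mol = 0.75664 mol, giving 0.75664 Fe and 0.75664 O.
45.62 wt% SiO2 ÷ 60.083 g/mol = 0.75928 mol, giving 0.75928 Si and 1.51856 O.
Oxygen sums to 2.27520; scaling by 6/2.27520 = 2.63713 puts the formula on 6 O.
Fe: 0.75664 × 2.63713 = 1.995 atoms per formula unit.

1.995 Fe apfu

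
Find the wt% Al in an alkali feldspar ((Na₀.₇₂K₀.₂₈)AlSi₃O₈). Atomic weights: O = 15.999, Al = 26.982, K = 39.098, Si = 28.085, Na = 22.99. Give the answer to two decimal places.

10.12 wt%

Molar mass of (Na₀.₇₂K₀.₂₈)AlSi₃O₈: 0.72×22.99 + 0.28×39.098 + 1×26.982 + 3×28.085 + 8×15.999 = 266.729 g/mol.
Mass of Al per formula unit: 1 × 26.982 = 26.982 g.
Weight fraction Al = 26.982 / 266.729 = 0.1012.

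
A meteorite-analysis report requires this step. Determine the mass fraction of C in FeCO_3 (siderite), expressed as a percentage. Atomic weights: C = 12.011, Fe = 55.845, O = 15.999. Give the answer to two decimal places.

M(FeCO_3) = 115.853 g/mol.
C contributes 1 × 12.011 = 12.011 g per mole.
12.011/115.853 = 0.1037 → 10.37%.

10.37 weight percent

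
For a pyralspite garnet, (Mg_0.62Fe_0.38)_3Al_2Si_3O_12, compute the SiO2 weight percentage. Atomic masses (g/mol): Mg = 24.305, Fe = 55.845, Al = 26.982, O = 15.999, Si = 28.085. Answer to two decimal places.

41.05 wt%

Molar mass of (Mg_0.62Fe_0.38)_3Al_2Si_3O_12 = 1.86×24.305 + 1.14×55.845 + 2×26.982 + 3×28.085 + 12×15.999 = 439.078 g/mol.
Each formula unit contains 3 Si, equivalent to 3/1 = 3.0000 mol SiO2.
M(SiO2) = 1×28.085 + 2×15.999 = 60.083 g/mol.
Mass of SiO2 per formula unit = 3.0000 × 60.083 = 180.249 g.
SiO2 wt% = 180.249 / 439.078 × 100 = 41.05%.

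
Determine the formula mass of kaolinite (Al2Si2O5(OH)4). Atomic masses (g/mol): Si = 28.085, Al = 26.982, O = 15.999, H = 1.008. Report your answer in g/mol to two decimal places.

M = 2(26.982) + 2(28.085) + 9(15.999) + 4(1.008)

258.16 g/mol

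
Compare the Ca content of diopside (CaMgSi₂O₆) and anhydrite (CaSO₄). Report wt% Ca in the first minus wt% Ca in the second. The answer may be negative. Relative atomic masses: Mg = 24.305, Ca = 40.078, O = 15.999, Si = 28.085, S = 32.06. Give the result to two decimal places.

Ca in CaMgSi₂O₆: molar mass 216.547 g/mol; 1×40.078 = 40.078 g → 18.51 wt%.
Ca in CaSO₄: molar mass 136.134 g/mol; 1×40.078 = 40.078 g → 29.44 wt%.
Difference = 18.51 − 29.44 = -10.93 percentage points.

-10.93 percentage points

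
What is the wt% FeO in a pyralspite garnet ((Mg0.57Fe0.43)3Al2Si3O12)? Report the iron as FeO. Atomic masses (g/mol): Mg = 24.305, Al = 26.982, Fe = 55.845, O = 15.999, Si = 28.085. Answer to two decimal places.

M((Mg0.57Fe0.43)3Al2Si3O12) = 443.809 g/mol; M(FeO) = 71.844 g/mol.
Moles FeO per formula unit = 1.29 Fe ÷ 1 = 1.2900.
FeO fraction = (1.2900 × 71.844) / 443.809 = 92.679/443.809 = 0.2088.

20.88 wt%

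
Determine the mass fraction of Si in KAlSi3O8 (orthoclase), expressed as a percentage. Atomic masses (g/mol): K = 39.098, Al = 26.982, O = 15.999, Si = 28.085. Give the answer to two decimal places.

30.27 weight percent

M(KAlSi3O8) = 278.327 g/mol.
Si contributes 3 × 28.085 = 84.255 g per mole.
84.255/278.327 = 0.3027 → 30.27%.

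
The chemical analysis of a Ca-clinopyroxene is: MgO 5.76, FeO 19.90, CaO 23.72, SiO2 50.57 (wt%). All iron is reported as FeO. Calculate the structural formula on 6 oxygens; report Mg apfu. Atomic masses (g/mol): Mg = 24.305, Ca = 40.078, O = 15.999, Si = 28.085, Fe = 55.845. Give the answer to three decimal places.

MgO (M=40.304): mol = 0.14291; Mg = 0.14291, O = 0.14291.
FeO (M=71.844): mol = 0.27699; Fe = 0.27699, O = 0.27699.
CaO (M=56.077): mol = 0.42299; Ca = 0.42299, O = 0.42299.
SiO2 (M=60.083): mol = 0.84167; Si = 0.84167, O = 1.68334.
ΣO = 2.52623; factor = 6/ΣO = 2.37508.
Mg apfu = 0.14291 × 2.37508 = 0.339.

0.339 Mg apfu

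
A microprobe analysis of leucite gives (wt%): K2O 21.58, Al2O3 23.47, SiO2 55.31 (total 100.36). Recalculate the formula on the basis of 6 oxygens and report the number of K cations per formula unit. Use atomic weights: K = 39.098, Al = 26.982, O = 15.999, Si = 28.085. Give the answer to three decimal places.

0.996 K apfu

21.58 wt% K2O ÷ 94.195 g/mol = 0.22910 mol, giving 0.45820 K and 0.22910 O.
23.47 wt% Al2O3 ÷ 101.961 g/mol = 0.23019 mol, giving 0.46038 Al and 0.69057 O.
55.31 wt% SiO2 ÷ 60.083 g/mol = 0.92056 mol, giving 0.92056 Si and 1.84112 O.
Oxygen sums to 2.76079; scaling by 6/2.76079 = 2.17329 puts the formula on 6 O.
K: 0.45820 × 2.17329 = 0.996 atoms per formula unit.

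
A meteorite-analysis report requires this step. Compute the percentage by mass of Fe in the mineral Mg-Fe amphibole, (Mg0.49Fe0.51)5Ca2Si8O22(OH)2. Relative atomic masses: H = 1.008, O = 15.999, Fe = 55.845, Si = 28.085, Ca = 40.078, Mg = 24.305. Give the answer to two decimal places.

15.95 weight percent

M((Mg0.49Fe0.51)5Ca2Si8O22(OH)2) = 892.780 g/mol.
Fe contributes 2.55 × 55.845 = 142.405 g per mole.
142.405/892.780 = 0.1595 → 15.95%.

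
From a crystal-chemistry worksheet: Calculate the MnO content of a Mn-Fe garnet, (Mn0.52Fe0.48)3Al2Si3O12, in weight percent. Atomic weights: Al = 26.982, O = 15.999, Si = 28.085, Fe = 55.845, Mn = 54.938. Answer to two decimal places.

22.30 wt%

M((Mn0.52Fe0.48)3Al2Si3O12) = 496.327 g/mol; M(MnO) = 70.937 g/mol.
Moles MnO per formula unit = 1.56 Mn ÷ 1 = 1.5600.
MnO fraction = (1.5600 × 70.937) / 496.327 = 110.662/496.327 = 0.2230.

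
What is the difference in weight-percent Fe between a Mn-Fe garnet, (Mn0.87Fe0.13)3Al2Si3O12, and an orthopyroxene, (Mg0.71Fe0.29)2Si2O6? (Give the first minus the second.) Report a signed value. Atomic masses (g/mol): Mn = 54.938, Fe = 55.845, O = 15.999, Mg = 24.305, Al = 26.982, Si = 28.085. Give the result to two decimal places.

Fe in (Mn0.87Fe0.13)3Al2Si3O12: molar mass 495.375 g/mol; 0.39×55.845 = 21.780 g → 4.40 wt%.
Fe in (Mg0.71Fe0.29)2Si2O6: molar mass 219.067 g/mol; 0.58×55.845 = 32.390 g → 14.79 wt%.
Difference = 4.40 − 14.79 = -10.39 percentage points.

-10.39 percentage points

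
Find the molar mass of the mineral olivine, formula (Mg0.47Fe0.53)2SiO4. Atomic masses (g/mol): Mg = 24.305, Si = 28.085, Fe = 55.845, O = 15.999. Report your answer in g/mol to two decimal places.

The formula mass is the sum 0.94·24.305 + 1.06·55.845 + 1·28.085 + 4·15.999.

174.12 g/mol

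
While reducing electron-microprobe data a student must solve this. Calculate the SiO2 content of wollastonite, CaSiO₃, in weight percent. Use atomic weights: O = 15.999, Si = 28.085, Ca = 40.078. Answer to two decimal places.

51.72 wt%

M(CaSiO₃) = 116.160 g/mol; M(SiO2) = 60.083 g/mol.
Moles SiO2 per formula unit = 1 Si ÷ 1 = 1.0000.
SiO2 fraction = (1.0000 × 60.083) / 116.160 = 60.083/116.160 = 0.5172.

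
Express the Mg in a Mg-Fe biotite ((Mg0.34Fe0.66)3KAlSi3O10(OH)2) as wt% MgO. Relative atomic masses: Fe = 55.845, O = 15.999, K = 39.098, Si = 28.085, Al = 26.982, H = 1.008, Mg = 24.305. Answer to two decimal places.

M((Mg0.34Fe0.66)3KAlSi3O10(OH)2) = 479.703 g/mol; M(MgO) = 40.304 g/mol.
Moles MgO per formula unit = 1.02 Mg ÷ 1 = 1.0200.
MgO fraction = (1.0200 × 40.304) / 479.703 = 41.110/479.703 = 0.0857.

8.57 wt%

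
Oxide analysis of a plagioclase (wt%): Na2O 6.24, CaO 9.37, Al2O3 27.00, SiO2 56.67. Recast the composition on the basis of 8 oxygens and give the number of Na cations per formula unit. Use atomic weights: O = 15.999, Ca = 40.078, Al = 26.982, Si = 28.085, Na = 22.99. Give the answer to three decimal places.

Na2O: 6.24/61.979 = 0.10068 mol → 0.20136 mol Na, 0.10068 mol O.
CaO: 9.37/56.077 = 0.16709 mol → 0.16709 mol Ca, 0.16709 mol O.
Al2O3: 27.00/101.961 = 0.26481 mol → 0.52962 mol Al, 0.79443 mol O.
SiO2: 56.67/60.083 = 0.94320 mol → 0.94320 mol Si, 1.88640 mol O.
Total oxygen = 2.94860 mol. Normalization factor = 8/2.94860 = 2.71315.
Na per 8 O = 0.20136 × 2.71315 = 0.546.

0.546 Na apfu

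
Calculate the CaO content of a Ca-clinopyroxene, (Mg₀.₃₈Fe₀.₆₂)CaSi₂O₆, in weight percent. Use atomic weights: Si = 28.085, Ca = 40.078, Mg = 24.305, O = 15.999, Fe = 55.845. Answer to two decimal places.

M((Mg₀.₃₈Fe₀.₆₂)CaSi₂O₆) = 236.102 g/mol; M(CaO) = 56.077 g/mol.
Moles CaO per formula unit = 1 Ca ÷ 1 = 1.0000.
CaO fraction = (1.0000 × 56.077) / 236.102 = 56.077/236.102 = 0.2375.

23.75 wt%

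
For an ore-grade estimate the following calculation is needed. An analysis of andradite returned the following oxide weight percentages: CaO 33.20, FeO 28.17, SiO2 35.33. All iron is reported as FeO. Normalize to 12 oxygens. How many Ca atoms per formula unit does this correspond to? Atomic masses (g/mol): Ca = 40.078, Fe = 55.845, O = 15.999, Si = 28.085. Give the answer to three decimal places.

3.289 Ca apfu

CaO (M=56.077): mol = 0.59204; Ca = 0.59204, O = 0.59204.
FeO (M=71.844): mol = 0.39210; Fe = 0.39210, O = 0.39210.
SiO2 (M=60.083): mol = 0.58802; Si = 0.58802, O = 1.17604.
ΣO = 2.16018; factor = 12/ΣO = 5.55509.
Ca apfu = 0.59204 × 5.55509 = 3.289.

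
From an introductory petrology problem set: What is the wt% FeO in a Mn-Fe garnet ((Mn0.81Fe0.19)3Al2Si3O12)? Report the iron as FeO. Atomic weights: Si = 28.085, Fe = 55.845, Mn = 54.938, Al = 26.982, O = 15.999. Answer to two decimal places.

8.26 wt%

Molar mass of (Mn0.81Fe0.19)3Al2Si3O12 = 2.43×54.938 + 0.57×55.845 + 2×26.982 + 3×28.085 + 12×15.999 = 495.538 g/mol.
Each formula unit contains 0.57 Fe, equivalent to 0.57/1 = 0.5700 mol FeO.
M(FeO) = 1×55.845 + 1×15.999 = 71.844 g/mol.
Mass of FeO per formula unit = 0.5700 × 71.844 = 40.951 g.
FeO wt% = 40.951 / 495.538 × 100 = 8.26%.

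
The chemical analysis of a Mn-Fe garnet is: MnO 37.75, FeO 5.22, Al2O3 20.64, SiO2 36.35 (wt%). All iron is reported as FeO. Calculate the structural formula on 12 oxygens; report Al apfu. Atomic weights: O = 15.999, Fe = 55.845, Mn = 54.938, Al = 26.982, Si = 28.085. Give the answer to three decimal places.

37.75 wt% MnO ÷ 70.937 g/mol = 0.53216 mol, giving 0.53216 Mn and 0.53216 O.
5.22 wt% FeO ÷ 71.844 g/mol = 0.07266 mol, giving 0.07266 Fe and 0.07266 O.
20.64 wt% Al2O3 ÷ 101.961 g/mol = 0.20243 mol, giving 0.40486 Al and 0.60729 O.
36.35 wt% SiO2 ÷ 60.083 g/mol = 0.60500 mol, giving 0.60500 Si and 1.21000 O.
Oxygen sums to 2.42211; scaling by 12/2.42211 = 4.95436 puts the formula on 12 O.
Al: 0.40486 × 4.95436 = 2.006 atoms per formula unit.

2.006 Al apfu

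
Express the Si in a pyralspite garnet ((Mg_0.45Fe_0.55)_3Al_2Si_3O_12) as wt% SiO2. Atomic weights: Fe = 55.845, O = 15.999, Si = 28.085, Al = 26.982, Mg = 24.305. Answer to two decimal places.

39.60 wt%

M((Mg_0.45Fe_0.55)_3Al_2Si_3O_12) = 455.163 g/mol; M(SiO2) = 60.083 g/mol.
Moles SiO2 per formula unit = 3 Si ÷ 1 = 3.0000.
SiO2 fraction = (3.0000 × 60.083) / 455.163 = 180.249/455.163 = 0.3960.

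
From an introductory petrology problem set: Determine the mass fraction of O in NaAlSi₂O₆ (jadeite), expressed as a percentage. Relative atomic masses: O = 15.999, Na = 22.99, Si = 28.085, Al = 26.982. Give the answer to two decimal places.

Molar mass of NaAlSi₂O₆: 1*22.99 + 1*26.982 + 2*28.085 + 6*15.999 = 202.136 g/mol.
Mass of O per formula unit: 6 × 15.999 = 95.994 g.
Weight fraction O = 95.994 / 202.136 = 0.4749.

47.49 wt%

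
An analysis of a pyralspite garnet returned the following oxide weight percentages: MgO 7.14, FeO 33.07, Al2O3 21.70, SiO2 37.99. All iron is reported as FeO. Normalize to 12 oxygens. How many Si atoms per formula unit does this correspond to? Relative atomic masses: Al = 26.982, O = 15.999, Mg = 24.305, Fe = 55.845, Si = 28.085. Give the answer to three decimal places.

MgO: 7.14/40.304 = 0.17715 mol → 0.17715 mol Mg, 0.17715 mol O.
FeO: 33.07/71.844 = 0.46030 mol → 0.46030 mol Fe, 0.46030 mol O.
Al2O3: 21.70/101.961 = 0.21283 mol → 0.42566 mol Al, 0.63849 mol O.
SiO2: 37.99/60.083 = 0.63229 mol → 0.63229 mol Si, 1.26458 mol O.
Total oxygen = 2.54052 mol. Normalization factor = 12/2.54052 = 4.72344.
Si per 12 O = 0.63229 × 4.72344 = 2.987.

2.987 Si apfu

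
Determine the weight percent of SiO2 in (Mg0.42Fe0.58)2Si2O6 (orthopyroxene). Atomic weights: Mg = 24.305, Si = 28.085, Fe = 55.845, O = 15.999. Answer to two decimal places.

50.63 wt%

Molar mass of (Mg0.42Fe0.58)2Si2O6 = 0.84·24.305 + 1.16·55.845 + 2·28.085 + 6·15.999 = 237.360 g/mol.
Each formula unit contains 2 Si, equivalent to 2/1 = 2.0000 mol SiO2.
M(SiO2) = 1×28.085 + 2×15.999 = 60.083 g/mol.
Mass of SiO2 per formula unit = 2.0000 × 60.083 = 120.166 g.
SiO2 wt% = 120.166 / 237.360 × 100 = 50.63%.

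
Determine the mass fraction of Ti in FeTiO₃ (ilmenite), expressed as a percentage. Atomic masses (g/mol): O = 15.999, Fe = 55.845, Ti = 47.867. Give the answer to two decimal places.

31.55 weight percent

M(FeTiO₃) = 151.709 g/mol.
Ti contributes 1 × 47.867 = 47.867 g per mole.
47.867/151.709 = 0.3155 → 31.55%.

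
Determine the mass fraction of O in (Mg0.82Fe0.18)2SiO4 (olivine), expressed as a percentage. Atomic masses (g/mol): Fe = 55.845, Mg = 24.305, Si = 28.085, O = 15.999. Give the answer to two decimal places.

42.09 mass %

Molar mass of (Mg0.82Fe0.18)2SiO4: 1.64·24.305 + 0.36·55.845 + 1·28.085 + 4·15.999 = 152.045 g/mol.
Mass of O per formula unit: 4 × 15.999 = 63.996 g.
Weight fraction O = 63.996 / 152.045 = 0.4209.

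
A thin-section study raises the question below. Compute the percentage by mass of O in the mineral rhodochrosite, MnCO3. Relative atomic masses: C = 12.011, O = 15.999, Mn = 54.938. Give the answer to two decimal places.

Molar mass of MnCO3: 1*54.938 + 1*12.011 + 3*15.999 = 114.946 g/mol.
Mass of O per formula unit: 3 × 15.999 = 47.997 g.
Weight fraction O = 47.997 / 114.946 = 0.4176.

41.76 weight percent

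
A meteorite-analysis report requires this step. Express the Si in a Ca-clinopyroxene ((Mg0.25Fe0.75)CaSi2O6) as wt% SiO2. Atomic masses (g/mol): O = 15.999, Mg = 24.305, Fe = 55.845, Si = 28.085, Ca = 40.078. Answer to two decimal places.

50.03 wt%

M((Mg0.25Fe0.75)CaSi2O6) = 240.202 g/mol; M(SiO2) = 60.083 g/mol.
Moles SiO2 per formula unit = 2 Si ÷ 1 = 2.0000.
SiO2 fraction = (2.0000 × 60.083) / 240.202 = 120.166/240.202 = 0.5003.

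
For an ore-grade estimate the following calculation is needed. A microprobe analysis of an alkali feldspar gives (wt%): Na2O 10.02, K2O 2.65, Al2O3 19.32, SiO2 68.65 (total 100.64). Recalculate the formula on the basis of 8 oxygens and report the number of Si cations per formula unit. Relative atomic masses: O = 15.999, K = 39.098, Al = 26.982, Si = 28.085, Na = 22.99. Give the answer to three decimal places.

10.02 wt% Na2O ÷ 61.979 g/mol = 0.16167 mol, giving 0.32334 Na and 0.16167 O.
2.65 wt% K2O ÷ 94.195 g/mol = 0.02813 mol, giving 0.05626 K and 0.02813 O.
19.32 wt% Al2O3 ÷ 101.961 g/mol = 0.18948 mol, giving 0.37896 Al and 0.56844 O.
68.65 wt% SiO2 ÷ 60.083 g/mol = 1.14259 mol, giving 1.14259 Si and 2.28518 O.
Oxygen sums to 3.04342; scaling by 8/3.04342 = 2.62862 puts the formula on 8 O.
Si: 1.14259 × 2.62862 = 3.003 atoms per formula unit.

3.003 Si apfu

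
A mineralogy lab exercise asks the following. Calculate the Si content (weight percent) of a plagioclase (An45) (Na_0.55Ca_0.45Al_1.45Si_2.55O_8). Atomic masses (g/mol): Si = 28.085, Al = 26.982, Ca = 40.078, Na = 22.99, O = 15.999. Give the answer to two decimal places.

Molar mass of Na_0.55Ca_0.45Al_1.45Si_2.55O_8: 0.55*22.99 + 0.45*40.078 + 1.45*26.982 + 2.55*28.085 + 8*15.999 = 269.412 g/mol.
Mass of Si per formula unit: 2.55 × 28.085 = 71.617 g.
Weight fraction Si = 71.617 / 269.412 = 0.2658.

26.58 weight percent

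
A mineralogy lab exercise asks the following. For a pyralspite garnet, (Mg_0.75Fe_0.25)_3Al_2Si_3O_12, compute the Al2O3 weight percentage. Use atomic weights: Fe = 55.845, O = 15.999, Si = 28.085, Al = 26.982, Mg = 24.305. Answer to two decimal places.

Molar mass of (Mg_0.75Fe_0.25)_3Al_2Si_3O_12 = 2.25×24.305 + 0.75×55.845 + 2×26.982 + 3×28.085 + 12×15.999 = 426.777 g/mol.
Each formula unit contains 2 Al, equivalent to 2/2 = 1.0000 mol Al2O3.
M(Al2O3) = 2×26.982 + 3×15.999 = 101.961 g/mol.
Mass of Al2O3 per formula unit = 1.0000 × 101.961 = 101.961 g.
Al2O3 wt% = 101.961 / 426.777 × 100 = 23.89%.

23.89 wt%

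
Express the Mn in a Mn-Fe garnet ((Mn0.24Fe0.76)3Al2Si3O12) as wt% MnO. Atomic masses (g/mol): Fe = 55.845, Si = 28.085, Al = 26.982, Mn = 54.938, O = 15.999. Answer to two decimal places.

Molar mass of (Mn0.24Fe0.76)3Al2Si3O12 = 0.72·54.938 + 2.28·55.845 + 2·26.982 + 3·28.085 + 12·15.999 = 497.089 g/mol.
Each formula unit contains 0.72 Mn, equivalent to 0.72/1 = 0.7200 mol MnO.
M(MnO) = 1×54.938 + 1×15.999 = 70.937 g/mol.
Mass of MnO per formula unit = 0.7200 × 70.937 = 51.075 g.
MnO wt% = 51.075 / 497.089 × 100 = 10.27%.

10.27 wt%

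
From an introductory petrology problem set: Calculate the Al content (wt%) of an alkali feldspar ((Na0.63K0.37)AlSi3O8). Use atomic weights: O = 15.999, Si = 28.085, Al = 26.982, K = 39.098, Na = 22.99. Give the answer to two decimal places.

10.06 wt%

M((Na0.63K0.37)AlSi3O8) = 268.179 g/mol.
Al contributes 1 × 26.982 = 26.982 g per mole.
26.982/268.179 = 0.1006 → 10.06%.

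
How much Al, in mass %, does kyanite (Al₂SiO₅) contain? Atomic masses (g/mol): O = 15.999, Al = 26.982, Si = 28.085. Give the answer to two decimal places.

Formula mass = 2×26.982 + 1×28.085 + 5×15.999 = 162.044 g/mol, of which 53.964 g is Al.
So Al makes up 53.964/162.044 = 0.3330 of the mass, i.e. 33.30%.

33.30 mass %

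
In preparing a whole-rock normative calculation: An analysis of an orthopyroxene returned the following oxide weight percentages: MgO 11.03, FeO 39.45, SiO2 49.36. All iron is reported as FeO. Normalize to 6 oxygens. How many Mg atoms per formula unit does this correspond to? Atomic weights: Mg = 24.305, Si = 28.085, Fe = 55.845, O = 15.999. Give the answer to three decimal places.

11.03 wt% MgO ÷ 40.304 g/mol = 0.27367 mol, giving 0.27367 Mg and 0.27367 O.
39.45 wt% FeO ÷ 71.844 g/mol = 0.54911 mol, giving 0.54911 Fe and 0.54911 O.
49.36 wt% SiO2 ÷ 60.083 g/mol = 0.82153 mol, giving 0.82153 Si and 1.64306 O.
Oxygen sums to 2.46584; scaling by 6/2.46584 = 2.43325 puts the formula on 6 O.
Mg: 0.27367 × 2.43325 = 0.666 atoms per formula unit.

0.666 Mg apfu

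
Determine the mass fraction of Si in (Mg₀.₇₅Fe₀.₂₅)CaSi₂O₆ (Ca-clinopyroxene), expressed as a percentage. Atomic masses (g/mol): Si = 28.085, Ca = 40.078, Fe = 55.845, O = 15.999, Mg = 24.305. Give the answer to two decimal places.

Molar mass of (Mg₀.₇₅Fe₀.₂₅)CaSi₂O₆: 0.75×24.305 + 0.25×55.845 + 1×40.078 + 2×28.085 + 6×15.999 = 224.432 g/mol.
Mass of Si per formula unit: 2 × 28.085 = 56.170 g.
Weight fraction Si = 56.170 / 224.432 = 0.2503.

25.03 wt%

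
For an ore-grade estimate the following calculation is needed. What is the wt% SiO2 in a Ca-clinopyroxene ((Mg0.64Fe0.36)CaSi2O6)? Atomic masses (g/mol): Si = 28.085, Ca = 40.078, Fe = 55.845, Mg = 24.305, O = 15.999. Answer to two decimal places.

52.73 wt%

M((Mg0.64Fe0.36)CaSi2O6) = 227.901 g/mol; M(SiO2) = 60.083 g/mol.
Moles SiO2 per formula unit = 2 Si ÷ 1 = 2.0000.
SiO2 fraction = (2.0000 × 60.083) / 227.901 = 120.166/227.901 = 0.5273.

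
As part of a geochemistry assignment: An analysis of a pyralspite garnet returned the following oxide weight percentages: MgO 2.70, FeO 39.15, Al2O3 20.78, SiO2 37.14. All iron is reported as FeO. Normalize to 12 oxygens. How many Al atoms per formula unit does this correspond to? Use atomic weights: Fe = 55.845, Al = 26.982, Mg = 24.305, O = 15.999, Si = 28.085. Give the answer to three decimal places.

2.70 wt% MgO ÷ 40.304 g/mol = 0.06699 mol, giving 0.06699 Mg and 0.06699 O.
39.15 wt% FeO ÷ 71.844 g/mol = 0.54493 mol, giving 0.54493 Fe and 0.54493 O.
20.78 wt% Al2O3 ÷ 101.961 g/mol = 0.20380 mol, giving 0.40760 Al and 0.61140 O.
37.14 wt% SiO2 ÷ 60.083 g/mol = 0.61814 mol, giving 0.61814 Si and 1.23628 O.
Oxygen sums to 2.45960; scaling by 12/2.45960 = 4.87884 puts the formula on 12 O.
Al: 0.40760 × 4.87884 = 1.989 atoms per formula unit.

1.989 Al apfu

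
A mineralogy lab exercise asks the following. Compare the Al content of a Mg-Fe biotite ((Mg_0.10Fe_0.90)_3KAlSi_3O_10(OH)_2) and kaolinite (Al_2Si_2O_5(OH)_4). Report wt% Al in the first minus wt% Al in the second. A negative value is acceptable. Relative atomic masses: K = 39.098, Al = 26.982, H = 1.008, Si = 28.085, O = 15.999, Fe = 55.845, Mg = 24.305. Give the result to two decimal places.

-15.53 percentage points

First mineral: 26.982 g Al in 502.412 g formula = 5.37 wt% Al.
Second mineral: 53.964 g Al in 258.157 g formula = 20.90 wt% Al.
5.37% − 20.90% gives a difference of -15.53 percentage points.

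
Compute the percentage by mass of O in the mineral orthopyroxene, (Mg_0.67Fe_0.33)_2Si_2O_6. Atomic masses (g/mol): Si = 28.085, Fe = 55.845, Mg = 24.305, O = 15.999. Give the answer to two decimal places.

43.32 wt%

M((Mg_0.67Fe_0.33)_2Si_2O_6) = 221.590 g/mol.
O contributes 6 × 15.999 = 95.994 g per mole.
95.994/221.590 = 0.4332 → 43.32%.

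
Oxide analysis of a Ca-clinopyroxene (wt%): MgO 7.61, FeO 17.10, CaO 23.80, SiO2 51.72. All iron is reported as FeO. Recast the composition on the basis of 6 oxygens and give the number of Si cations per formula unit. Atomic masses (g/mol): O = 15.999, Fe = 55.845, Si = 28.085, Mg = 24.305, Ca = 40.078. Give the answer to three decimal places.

7.61 wt% MgO ÷ 40.304 g/mol = 0.18882 mol, giving 0.18882 Mg and 0.18882 O.
17.10 wt% FeO ÷ 71.844 g/mol = 0.23802 mol, giving 0.23802 Fe and 0.23802 O.
23.80 wt% CaO ÷ 56.077 g/mol = 0.42442 mol, giving 0.42442 Ca and 0.42442 O.
51.72 wt% SiO2 ÷ 60.083 g/mol = 0.86081 mol, giving 0.86081 Si and 1.72162 O.
Oxygen sums to 2.57288; scaling by 6/2.57288 = 2.33202 puts the formula on 6 O.
Si: 0.86081 × 2.33202 = 2.007 atoms per formula unit.

2.007 Si apfu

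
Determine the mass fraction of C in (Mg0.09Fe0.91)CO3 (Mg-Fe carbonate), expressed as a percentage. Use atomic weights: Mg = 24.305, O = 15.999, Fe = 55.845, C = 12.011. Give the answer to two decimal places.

Formula mass = 0.09*24.305 + 0.91*55.845 + 1*12.011 + 3*15.999 = 113.014 g/mol, of which 12.011 g is C.
So C makes up 12.011/113.014 = 0.1063 of the mass, i.e. 10.63%.

10.63 weight percent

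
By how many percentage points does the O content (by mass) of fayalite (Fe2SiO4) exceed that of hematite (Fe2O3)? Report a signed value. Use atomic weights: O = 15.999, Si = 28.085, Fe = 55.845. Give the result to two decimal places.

1.35 percentage points

First mineral: 63.996 g O in 203.771 g formula = 31.41 wt% O.
Second mineral: 47.997 g O in 159.687 g formula = 30.06 wt% O.
31.41% − 30.06% gives a difference of 1.35 percentage points.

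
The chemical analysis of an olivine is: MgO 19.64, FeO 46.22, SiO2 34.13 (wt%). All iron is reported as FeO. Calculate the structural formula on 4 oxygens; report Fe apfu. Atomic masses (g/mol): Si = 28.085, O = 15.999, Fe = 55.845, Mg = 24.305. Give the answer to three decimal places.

19.64 wt% MgO ÷ 40.304 g/mol = 0.48730 mol, giving 0.48730 Mg and 0.48730 O.
46.22 wt% FeO ÷ 71.844 g/mol = 0.64334 mol, giving 0.64334 Fe and 0.64334 O.
34.13 wt% SiO2 ÷ 60.083 g/mol = 0.56805 mol, giving 0.56805 Si and 1.13610 O.
Oxygen sums to 2.26674; scaling by 4/2.26674 = 1.76465 puts the formula on 4 O.
Fe: 0.64334 × 1.76465 = 1.135 atoms per formula unit.

1.135 Fe apfu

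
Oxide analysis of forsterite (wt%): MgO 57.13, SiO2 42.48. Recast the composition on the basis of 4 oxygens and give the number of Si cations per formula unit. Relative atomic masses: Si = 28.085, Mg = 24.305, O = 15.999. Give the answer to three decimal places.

0.999 Si apfu

MgO (M=40.304): mol = 1.41748; Mg = 1.41748, O = 1.41748.
SiO2 (M=60.083): mol = 0.70702; Si = 0.70702, O = 1.41404.
ΣO = 2.83152; factor = 4/ΣO = 1.41267.
Si apfu = 0.70702 × 1.41267 = 0.999.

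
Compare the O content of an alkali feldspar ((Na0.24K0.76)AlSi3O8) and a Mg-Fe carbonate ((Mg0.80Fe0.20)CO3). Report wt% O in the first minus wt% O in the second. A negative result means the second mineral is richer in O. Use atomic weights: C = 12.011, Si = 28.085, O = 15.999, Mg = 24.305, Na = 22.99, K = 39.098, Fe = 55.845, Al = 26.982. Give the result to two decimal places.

O in (Na0.24K0.76)AlSi3O8: molar mass 274.461 g/mol; 8×15.999 = 127.992 g → 46.63 wt%.
O in (Mg0.80Fe0.20)CO3: molar mass 90.621 g/mol; 3×15.999 = 47.997 g → 52.96 wt%.
Difference = 46.63 − 52.96 = -6.33 percentage points.

-6.33 percentage points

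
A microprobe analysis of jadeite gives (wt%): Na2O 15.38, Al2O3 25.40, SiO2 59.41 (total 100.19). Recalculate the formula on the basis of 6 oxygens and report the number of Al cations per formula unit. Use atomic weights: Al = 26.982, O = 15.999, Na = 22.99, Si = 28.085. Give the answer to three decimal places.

Na2O (M=61.979): mol = 0.24815; Na = 0.49630, O = 0.24815.
Al2O3 (M=101.961): mol = 0.24911; Al = 0.49822, O = 0.74733.
SiO2 (M=60.083): mol = 0.98880; Si = 0.98880, O = 1.97760.
ΣO = 2.97308; factor = 6/ΣO = 2.01811.
Al apfu = 0.49822 × 2.01811 = 1.005.

1.005 Al apfu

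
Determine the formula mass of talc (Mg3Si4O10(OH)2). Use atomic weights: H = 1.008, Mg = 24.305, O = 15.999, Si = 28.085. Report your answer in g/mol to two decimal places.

The formula mass is the sum 3×24.305 + 4×28.085 + 12×15.999 + 2×1.008.

379.26 g/mol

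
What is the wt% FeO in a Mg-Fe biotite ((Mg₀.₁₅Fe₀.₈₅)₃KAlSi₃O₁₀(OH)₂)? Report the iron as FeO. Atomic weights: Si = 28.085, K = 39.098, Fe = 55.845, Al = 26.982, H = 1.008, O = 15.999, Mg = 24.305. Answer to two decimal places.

36.81 wt%

Formula mass = 497.681 g/mol.
2.55 Fe → 2.5500 mol FeO per formula unit; M(FeO) = 71.844, so FeO mass = 183.202 g.
183.202/497.681 × 100 = 36.81 wt%.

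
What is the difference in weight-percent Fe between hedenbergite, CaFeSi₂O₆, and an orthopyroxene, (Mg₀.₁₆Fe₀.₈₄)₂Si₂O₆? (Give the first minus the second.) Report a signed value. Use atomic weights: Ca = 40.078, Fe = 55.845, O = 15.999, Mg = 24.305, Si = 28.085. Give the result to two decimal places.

First mineral: 55.845 g Fe in 248.087 g formula = 22.51 wt% Fe.
Second mineral: 93.820 g Fe in 253.761 g formula = 36.97 wt% Fe.
22.51% − 36.97% gives a difference of -14.46 percentage points.

-14.46 percentage points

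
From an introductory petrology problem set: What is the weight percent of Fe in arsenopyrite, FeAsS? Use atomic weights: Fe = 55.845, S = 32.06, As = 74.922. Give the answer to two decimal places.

Molar mass of FeAsS: 1×55.845 + 1×74.922 + 1×32.06 = 162.827 g/mol.
Mass of Fe per formula unit: 1 × 55.845 = 55.845 g.
Weight fraction Fe = 55.845 / 162.827 = 0.3430.

34.30 weight percent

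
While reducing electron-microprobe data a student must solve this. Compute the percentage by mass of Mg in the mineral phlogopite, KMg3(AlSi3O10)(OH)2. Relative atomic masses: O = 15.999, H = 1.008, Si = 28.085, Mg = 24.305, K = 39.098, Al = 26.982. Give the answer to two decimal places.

M(KMg3(AlSi3O10)(OH)2) = 417.254 g/mol.
Mg contributes 3 × 24.305 = 72.915 g per mole.
72.915/417.254 = 0.1747 → 17.47%.

17.47 wt%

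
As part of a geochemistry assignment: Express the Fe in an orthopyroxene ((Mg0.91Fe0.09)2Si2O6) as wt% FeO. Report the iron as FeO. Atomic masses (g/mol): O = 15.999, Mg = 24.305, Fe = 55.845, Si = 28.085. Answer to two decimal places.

Formula mass = 206.451 g/mol.
0.18 Fe → 0.1800 mol FeO per formula unit; M(FeO) = 71.844, so FeO mass = 12.932 g.
12.932/206.451 × 100 = 6.26 wt%.

6.26 wt%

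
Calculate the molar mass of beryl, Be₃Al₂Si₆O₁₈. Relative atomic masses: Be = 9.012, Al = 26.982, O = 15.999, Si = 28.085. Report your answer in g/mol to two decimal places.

537.49 g/mol

Be: 3 × 9.012 = 27.0360
Al: 2 × 26.982 = 53.9640
Si: 6 × 28.085 = 168.5100
O: 18 × 15.999 = 287.9820
Summing the contributions gives the formula mass.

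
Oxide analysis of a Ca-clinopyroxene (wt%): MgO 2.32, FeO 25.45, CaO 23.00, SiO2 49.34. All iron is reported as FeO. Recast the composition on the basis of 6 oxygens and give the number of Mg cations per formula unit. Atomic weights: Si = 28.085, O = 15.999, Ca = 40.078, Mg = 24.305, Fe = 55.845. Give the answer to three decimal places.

0.140 Mg apfu

MgO (M=40.304): mol = 0.05756; Mg = 0.05756, O = 0.05756.
FeO (M=71.844): mol = 0.35424; Fe = 0.35424, O = 0.35424.
CaO (M=56.077): mol = 0.41015; Ca = 0.41015, O = 0.41015.
SiO2 (M=60.083): mol = 0.82120; Si = 0.82120, O = 1.64240.
ΣO = 2.46435; factor = 6/ΣO = 2.43472.
Mg apfu = 0.05756 × 2.43472 = 0.140.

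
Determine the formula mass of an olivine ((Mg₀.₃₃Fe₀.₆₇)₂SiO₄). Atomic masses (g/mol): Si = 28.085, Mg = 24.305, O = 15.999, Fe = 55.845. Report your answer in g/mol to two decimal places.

M = 0.66·24.305 + 1.34·55.845 + 1·28.085 + 4·15.999

182.95 g/mol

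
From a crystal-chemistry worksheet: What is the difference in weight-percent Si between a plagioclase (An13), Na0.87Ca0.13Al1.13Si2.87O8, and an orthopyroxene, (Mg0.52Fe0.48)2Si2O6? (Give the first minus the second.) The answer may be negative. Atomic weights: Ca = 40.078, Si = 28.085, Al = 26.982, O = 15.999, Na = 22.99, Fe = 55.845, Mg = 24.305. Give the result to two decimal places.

Si in Na0.87Ca0.13Al1.13Si2.87O8: molar mass 264.297 g/mol; 2.87×28.085 = 80.604 g → 30.50 wt%.
Si in (Mg0.52Fe0.48)2Si2O6: molar mass 231.052 g/mol; 2×28.085 = 56.170 g → 24.31 wt%.
Difference = 30.50 − 24.31 = 6.19 percentage points.

6.19 percentage points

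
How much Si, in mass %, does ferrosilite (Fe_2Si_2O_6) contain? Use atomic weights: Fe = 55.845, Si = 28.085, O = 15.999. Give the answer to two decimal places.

21.29 mass %

Molar mass of Fe_2Si_2O_6: 2×55.845 + 2×28.085 + 6×15.999 = 263.854 g/mol.
Mass of Si per formula unit: 2 × 28.085 = 56.170 g.
Weight fraction Si = 56.170 / 263.854 = 0.2129.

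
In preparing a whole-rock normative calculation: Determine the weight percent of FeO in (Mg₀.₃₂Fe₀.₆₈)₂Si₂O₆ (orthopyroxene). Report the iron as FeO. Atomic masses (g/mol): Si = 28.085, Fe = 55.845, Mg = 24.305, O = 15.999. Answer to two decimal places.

40.10 wt%

Molar mass of (Mg₀.₃₂Fe₀.₆₈)₂Si₂O₆ = 0.64*24.305 + 1.36*55.845 + 2*28.085 + 6*15.999 = 243.668 g/mol.
Each formula unit contains 1.36 Fe, equivalent to 1.36/1 = 1.3600 mol FeO.
M(FeO) = 1×55.845 + 1×15.999 = 71.844 g/mol.
Mass of FeO per formula unit = 1.3600 × 71.844 = 97.708 g.
FeO wt% = 97.708 / 243.668 × 100 = 40.10%.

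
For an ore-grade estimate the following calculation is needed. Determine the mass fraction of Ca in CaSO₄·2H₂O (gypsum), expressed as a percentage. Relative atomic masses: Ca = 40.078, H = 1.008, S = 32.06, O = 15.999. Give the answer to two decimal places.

M(CaSO₄·2H₂O) = 172.164 g/mol.
Ca contributes 1 × 40.078 = 40.078 g per mole.
40.078/172.164 = 0.2328 → 23.28%.

23.28 weight percent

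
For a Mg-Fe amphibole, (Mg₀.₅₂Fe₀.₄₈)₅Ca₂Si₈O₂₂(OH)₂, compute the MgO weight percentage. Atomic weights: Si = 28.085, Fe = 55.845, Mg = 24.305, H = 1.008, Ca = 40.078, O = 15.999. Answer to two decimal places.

M((Mg₀.₅₂Fe₀.₄₈)₅Ca₂Si₈O₂₂(OH)₂) = 888.049 g/mol; M(MgO) = 40.304 g/mol.
Moles MgO per formula unit = 2.60 Mg ÷ 1 = 2.6000.
MgO fraction = (2.6000 × 40.304) / 888.049 = 104.790/888.049 = 0.1180.

11.80 wt%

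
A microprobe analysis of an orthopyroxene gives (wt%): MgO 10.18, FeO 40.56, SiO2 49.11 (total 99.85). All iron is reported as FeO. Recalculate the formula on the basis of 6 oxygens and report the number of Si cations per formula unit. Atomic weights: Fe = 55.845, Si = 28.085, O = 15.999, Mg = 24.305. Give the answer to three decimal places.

2.000 Si apfu

MgO: 10.18/40.304 = 0.25258 mol → 0.25258 mol Mg, 0.25258 mol O.
FeO: 40.56/71.844 = 0.56456 mol → 0.56456 mol Fe, 0.56456 mol O.
SiO2: 49.11/60.083 = 0.81737 mol → 0.81737 mol Si, 1.63474 mol O.
Total oxygen = 2.45188 mol. Normalization factor = 6/2.45188 = 2.44710.
Si per 6 O = 0.81737 × 2.44710 = 2.000.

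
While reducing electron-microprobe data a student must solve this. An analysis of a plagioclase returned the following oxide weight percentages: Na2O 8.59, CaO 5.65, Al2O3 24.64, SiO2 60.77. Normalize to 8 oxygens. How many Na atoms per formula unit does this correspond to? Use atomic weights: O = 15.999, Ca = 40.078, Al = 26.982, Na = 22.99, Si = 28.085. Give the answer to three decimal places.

Na2O: 8.59/61.979 = 0.13860 mol → 0.27720 mol Na, 0.13860 mol O.
CaO: 5.65/56.077 = 0.10075 mol → 0.10075 mol Ca, 0.10075 mol O.
Al2O3: 24.64/101.961 = 0.24166 mol → 0.48332 mol Al, 0.72498 mol O.
SiO2: 60.77/60.083 = 1.01143 mol → 1.01143 mol Si, 2.02286 mol O.
Total oxygen = 2.98719 mol. Normalization factor = 8/2.98719 = 2.67810.
Na per 8 O = 0.27720 × 2.67810 = 0.742.

0.742 Na apfu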